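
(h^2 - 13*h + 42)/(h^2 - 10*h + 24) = (h - 7)/(h - 4)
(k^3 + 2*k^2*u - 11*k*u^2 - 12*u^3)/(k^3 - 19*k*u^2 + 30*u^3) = (-k^2 - 5*k*u - 4*u^2)/(-k^2 - 3*k*u + 10*u^2)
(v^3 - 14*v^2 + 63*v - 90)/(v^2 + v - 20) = (v^3 - 14*v^2 + 63*v - 90)/(v^2 + v - 20)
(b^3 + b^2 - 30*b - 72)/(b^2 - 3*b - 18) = b + 4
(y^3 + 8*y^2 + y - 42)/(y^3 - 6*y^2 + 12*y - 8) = (y^2 + 10*y + 21)/(y^2 - 4*y + 4)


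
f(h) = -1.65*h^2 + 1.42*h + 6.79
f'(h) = 1.42 - 3.3*h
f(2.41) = 0.63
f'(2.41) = -6.53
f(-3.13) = -13.82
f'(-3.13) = 11.75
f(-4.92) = -40.14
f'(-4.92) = 17.66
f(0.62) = 7.04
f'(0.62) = -0.63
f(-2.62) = -8.26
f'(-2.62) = 10.07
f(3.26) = -6.12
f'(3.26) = -9.34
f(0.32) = 7.08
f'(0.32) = 0.36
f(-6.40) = -69.88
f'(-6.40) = 22.54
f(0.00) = 6.79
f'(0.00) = 1.42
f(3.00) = -3.80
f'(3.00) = -8.48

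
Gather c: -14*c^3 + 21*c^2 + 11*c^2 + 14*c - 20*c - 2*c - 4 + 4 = -14*c^3 + 32*c^2 - 8*c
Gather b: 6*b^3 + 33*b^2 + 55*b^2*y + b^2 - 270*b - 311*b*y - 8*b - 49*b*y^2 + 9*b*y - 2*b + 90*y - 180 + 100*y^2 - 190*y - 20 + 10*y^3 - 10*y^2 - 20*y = 6*b^3 + b^2*(55*y + 34) + b*(-49*y^2 - 302*y - 280) + 10*y^3 + 90*y^2 - 120*y - 200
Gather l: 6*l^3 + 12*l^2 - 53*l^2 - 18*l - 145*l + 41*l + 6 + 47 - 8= 6*l^3 - 41*l^2 - 122*l + 45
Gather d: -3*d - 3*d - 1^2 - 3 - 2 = -6*d - 6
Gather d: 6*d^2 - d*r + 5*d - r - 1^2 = 6*d^2 + d*(5 - r) - r - 1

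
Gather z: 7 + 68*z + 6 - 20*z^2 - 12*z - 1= -20*z^2 + 56*z + 12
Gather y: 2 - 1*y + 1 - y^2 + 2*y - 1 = -y^2 + y + 2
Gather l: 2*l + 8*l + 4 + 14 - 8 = 10*l + 10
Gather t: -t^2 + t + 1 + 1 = -t^2 + t + 2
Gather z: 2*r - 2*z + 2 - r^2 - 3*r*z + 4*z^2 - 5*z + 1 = -r^2 + 2*r + 4*z^2 + z*(-3*r - 7) + 3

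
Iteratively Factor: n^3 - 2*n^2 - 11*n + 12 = (n - 1)*(n^2 - n - 12) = (n - 1)*(n + 3)*(n - 4)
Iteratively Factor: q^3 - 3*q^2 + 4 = (q - 2)*(q^2 - q - 2) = (q - 2)^2*(q + 1)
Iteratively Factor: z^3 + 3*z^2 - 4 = (z - 1)*(z^2 + 4*z + 4) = (z - 1)*(z + 2)*(z + 2)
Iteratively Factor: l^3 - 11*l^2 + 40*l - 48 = (l - 4)*(l^2 - 7*l + 12) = (l - 4)*(l - 3)*(l - 4)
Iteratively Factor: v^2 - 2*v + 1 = (v - 1)*(v - 1)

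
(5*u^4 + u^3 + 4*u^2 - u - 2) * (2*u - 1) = 10*u^5 - 3*u^4 + 7*u^3 - 6*u^2 - 3*u + 2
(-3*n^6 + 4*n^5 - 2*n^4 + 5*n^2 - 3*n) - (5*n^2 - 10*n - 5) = -3*n^6 + 4*n^5 - 2*n^4 + 7*n + 5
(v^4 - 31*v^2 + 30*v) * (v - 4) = v^5 - 4*v^4 - 31*v^3 + 154*v^2 - 120*v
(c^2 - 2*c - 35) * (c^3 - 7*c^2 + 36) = c^5 - 9*c^4 - 21*c^3 + 281*c^2 - 72*c - 1260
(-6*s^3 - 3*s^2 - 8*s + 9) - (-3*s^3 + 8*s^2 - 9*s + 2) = -3*s^3 - 11*s^2 + s + 7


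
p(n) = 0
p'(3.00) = 0.00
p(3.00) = 0.00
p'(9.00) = 0.00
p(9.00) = 0.00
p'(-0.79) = 0.00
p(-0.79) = 0.00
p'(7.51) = 0.00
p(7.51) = 0.00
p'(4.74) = 0.00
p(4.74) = 0.00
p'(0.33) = 0.00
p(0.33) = 0.00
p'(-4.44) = 0.00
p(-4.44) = 0.00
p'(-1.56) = 0.00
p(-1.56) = 0.00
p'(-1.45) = 0.00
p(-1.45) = 0.00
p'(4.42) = 0.00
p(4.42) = 0.00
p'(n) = 0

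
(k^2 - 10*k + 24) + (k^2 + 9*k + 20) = 2*k^2 - k + 44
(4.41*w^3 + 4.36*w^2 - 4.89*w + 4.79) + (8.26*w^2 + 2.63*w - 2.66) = 4.41*w^3 + 12.62*w^2 - 2.26*w + 2.13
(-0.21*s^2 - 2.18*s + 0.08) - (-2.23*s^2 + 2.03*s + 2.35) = 2.02*s^2 - 4.21*s - 2.27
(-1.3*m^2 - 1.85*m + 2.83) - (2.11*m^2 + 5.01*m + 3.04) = -3.41*m^2 - 6.86*m - 0.21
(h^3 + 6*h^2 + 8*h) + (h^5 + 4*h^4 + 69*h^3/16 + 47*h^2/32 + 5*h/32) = h^5 + 4*h^4 + 85*h^3/16 + 239*h^2/32 + 261*h/32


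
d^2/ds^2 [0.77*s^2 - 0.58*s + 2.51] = 1.54000000000000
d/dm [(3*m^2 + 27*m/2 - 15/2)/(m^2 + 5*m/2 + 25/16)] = 24*(85 - 16*m)/(64*m^3 + 240*m^2 + 300*m + 125)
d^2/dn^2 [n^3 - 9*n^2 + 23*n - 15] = 6*n - 18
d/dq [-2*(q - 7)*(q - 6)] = 26 - 4*q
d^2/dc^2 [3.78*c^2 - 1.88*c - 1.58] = 7.56000000000000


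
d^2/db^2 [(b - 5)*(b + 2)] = 2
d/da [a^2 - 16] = 2*a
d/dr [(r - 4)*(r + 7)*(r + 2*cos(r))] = -(r - 4)*(r + 7)*(2*sin(r) - 1) + (r - 4)*(r + 2*cos(r)) + (r + 7)*(r + 2*cos(r))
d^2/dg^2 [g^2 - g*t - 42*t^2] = 2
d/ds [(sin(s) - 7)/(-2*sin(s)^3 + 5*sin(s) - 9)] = (4*sin(s)^3 - 42*sin(s)^2 + 26)*cos(s)/(2*sin(s)^3 - 5*sin(s) + 9)^2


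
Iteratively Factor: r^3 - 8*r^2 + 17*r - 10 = (r - 1)*(r^2 - 7*r + 10) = (r - 5)*(r - 1)*(r - 2)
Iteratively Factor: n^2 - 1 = (n + 1)*(n - 1)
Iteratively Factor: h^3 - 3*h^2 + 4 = (h - 2)*(h^2 - h - 2) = (h - 2)*(h + 1)*(h - 2)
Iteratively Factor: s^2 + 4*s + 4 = (s + 2)*(s + 2)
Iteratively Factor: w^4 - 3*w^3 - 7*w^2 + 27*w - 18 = (w + 3)*(w^3 - 6*w^2 + 11*w - 6) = (w - 2)*(w + 3)*(w^2 - 4*w + 3) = (w - 3)*(w - 2)*(w + 3)*(w - 1)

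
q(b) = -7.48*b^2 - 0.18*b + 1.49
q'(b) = -14.96*b - 0.18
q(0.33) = 0.62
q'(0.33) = -5.12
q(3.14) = -72.83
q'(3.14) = -47.15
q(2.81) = -58.08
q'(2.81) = -42.22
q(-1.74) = -20.84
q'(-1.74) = 25.85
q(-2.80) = -56.65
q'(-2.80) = 41.71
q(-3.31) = -79.87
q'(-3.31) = 49.34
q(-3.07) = -68.46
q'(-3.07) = 45.75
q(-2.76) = -54.99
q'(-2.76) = 41.11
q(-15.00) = -1678.81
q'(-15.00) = 224.22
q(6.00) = -268.87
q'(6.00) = -89.94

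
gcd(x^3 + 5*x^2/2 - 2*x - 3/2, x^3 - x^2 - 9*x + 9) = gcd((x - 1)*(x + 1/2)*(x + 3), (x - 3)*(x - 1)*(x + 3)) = x^2 + 2*x - 3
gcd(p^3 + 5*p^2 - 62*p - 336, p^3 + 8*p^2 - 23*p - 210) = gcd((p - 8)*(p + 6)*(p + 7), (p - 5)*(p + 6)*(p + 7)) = p^2 + 13*p + 42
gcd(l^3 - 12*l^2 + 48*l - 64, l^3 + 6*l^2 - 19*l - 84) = l - 4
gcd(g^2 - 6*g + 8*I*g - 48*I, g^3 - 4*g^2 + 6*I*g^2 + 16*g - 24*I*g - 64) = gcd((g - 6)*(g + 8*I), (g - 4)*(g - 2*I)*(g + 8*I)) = g + 8*I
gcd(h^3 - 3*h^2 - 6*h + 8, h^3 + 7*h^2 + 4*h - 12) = h^2 + h - 2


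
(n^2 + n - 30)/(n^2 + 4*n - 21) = (n^2 + n - 30)/(n^2 + 4*n - 21)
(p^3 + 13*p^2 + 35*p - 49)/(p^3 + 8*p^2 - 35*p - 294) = (p - 1)/(p - 6)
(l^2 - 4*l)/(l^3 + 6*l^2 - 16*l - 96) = l/(l^2 + 10*l + 24)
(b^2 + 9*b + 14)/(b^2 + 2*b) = (b + 7)/b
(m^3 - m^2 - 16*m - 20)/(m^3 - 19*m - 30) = (m + 2)/(m + 3)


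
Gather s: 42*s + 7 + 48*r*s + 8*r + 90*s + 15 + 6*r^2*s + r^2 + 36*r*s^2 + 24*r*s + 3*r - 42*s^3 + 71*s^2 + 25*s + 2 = r^2 + 11*r - 42*s^3 + s^2*(36*r + 71) + s*(6*r^2 + 72*r + 157) + 24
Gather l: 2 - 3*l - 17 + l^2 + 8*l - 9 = l^2 + 5*l - 24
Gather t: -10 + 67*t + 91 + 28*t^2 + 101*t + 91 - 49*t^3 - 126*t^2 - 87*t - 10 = -49*t^3 - 98*t^2 + 81*t + 162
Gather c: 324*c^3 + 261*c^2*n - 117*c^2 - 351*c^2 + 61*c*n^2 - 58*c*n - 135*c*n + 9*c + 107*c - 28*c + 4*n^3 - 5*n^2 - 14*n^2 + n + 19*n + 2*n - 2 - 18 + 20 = 324*c^3 + c^2*(261*n - 468) + c*(61*n^2 - 193*n + 88) + 4*n^3 - 19*n^2 + 22*n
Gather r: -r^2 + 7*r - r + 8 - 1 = -r^2 + 6*r + 7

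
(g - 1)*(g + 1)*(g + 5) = g^3 + 5*g^2 - g - 5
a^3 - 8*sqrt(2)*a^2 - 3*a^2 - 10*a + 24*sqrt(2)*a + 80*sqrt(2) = (a - 5)*(a + 2)*(a - 8*sqrt(2))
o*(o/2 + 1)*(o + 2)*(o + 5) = o^4/2 + 9*o^3/2 + 12*o^2 + 10*o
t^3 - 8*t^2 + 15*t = t*(t - 5)*(t - 3)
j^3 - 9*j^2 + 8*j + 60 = (j - 6)*(j - 5)*(j + 2)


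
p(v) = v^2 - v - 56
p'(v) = 2*v - 1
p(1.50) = -55.25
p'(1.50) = 2.00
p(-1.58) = -51.92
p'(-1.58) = -4.16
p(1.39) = -55.46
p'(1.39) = 1.78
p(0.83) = -56.14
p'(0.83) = 0.66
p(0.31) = -56.21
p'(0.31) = -0.38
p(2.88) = -50.59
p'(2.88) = 4.76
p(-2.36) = -48.07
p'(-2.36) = -5.72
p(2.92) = -50.39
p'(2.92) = 4.84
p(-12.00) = 100.00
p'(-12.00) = -25.00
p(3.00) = -50.00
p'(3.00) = 5.00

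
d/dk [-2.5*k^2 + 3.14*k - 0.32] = 3.14 - 5.0*k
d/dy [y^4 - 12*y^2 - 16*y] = 4*y^3 - 24*y - 16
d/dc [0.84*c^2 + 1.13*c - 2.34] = 1.68*c + 1.13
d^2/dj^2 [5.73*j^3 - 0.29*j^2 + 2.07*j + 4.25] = 34.38*j - 0.58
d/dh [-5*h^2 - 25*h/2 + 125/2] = -10*h - 25/2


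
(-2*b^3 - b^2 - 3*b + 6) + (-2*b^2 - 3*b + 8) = -2*b^3 - 3*b^2 - 6*b + 14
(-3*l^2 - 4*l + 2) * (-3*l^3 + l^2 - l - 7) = 9*l^5 + 9*l^4 - 7*l^3 + 27*l^2 + 26*l - 14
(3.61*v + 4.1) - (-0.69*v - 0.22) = 4.3*v + 4.32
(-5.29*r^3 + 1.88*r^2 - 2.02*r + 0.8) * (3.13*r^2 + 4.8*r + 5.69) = -16.5577*r^5 - 19.5076*r^4 - 27.3987*r^3 + 3.5052*r^2 - 7.6538*r + 4.552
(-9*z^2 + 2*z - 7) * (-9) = 81*z^2 - 18*z + 63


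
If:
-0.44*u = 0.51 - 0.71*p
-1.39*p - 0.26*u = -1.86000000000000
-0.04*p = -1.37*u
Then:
No Solution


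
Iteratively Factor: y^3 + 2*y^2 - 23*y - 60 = (y + 3)*(y^2 - y - 20) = (y - 5)*(y + 3)*(y + 4)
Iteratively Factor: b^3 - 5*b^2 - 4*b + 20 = (b - 2)*(b^2 - 3*b - 10) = (b - 2)*(b + 2)*(b - 5)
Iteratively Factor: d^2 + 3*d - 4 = (d + 4)*(d - 1)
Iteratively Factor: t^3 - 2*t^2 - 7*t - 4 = (t - 4)*(t^2 + 2*t + 1) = (t - 4)*(t + 1)*(t + 1)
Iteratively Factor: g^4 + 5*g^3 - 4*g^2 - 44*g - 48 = (g + 2)*(g^3 + 3*g^2 - 10*g - 24) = (g - 3)*(g + 2)*(g^2 + 6*g + 8) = (g - 3)*(g + 2)*(g + 4)*(g + 2)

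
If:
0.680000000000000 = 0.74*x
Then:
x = 0.92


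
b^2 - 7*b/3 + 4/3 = (b - 4/3)*(b - 1)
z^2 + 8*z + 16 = (z + 4)^2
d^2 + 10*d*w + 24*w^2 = (d + 4*w)*(d + 6*w)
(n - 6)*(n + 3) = n^2 - 3*n - 18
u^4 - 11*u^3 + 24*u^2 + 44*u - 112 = (u - 7)*(u - 4)*(u - 2)*(u + 2)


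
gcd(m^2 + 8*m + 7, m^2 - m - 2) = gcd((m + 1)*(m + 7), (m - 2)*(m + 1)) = m + 1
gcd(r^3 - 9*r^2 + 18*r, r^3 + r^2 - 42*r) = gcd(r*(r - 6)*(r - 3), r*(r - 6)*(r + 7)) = r^2 - 6*r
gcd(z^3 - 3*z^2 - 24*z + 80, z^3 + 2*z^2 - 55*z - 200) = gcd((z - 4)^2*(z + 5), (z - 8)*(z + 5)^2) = z + 5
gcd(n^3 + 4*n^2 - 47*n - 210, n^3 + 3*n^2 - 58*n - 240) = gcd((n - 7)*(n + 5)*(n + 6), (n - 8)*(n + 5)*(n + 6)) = n^2 + 11*n + 30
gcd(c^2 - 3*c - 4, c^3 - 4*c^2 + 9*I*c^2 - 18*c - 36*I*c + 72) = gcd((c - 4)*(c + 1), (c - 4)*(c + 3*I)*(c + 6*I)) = c - 4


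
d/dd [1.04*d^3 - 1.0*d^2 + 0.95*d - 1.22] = 3.12*d^2 - 2.0*d + 0.95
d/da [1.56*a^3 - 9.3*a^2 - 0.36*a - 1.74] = 4.68*a^2 - 18.6*a - 0.36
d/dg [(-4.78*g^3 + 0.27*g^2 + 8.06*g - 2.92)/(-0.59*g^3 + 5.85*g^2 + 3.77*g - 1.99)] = (-1.77635683940025e-15*g^5 - 27.8037*g^4 - 26.5304*g^3 - 22.7649*g^2 + 33.0894*g - 5.031)/(0.3481*g^6 - 6.903*g^5 + 29.7739*g^4 + 46.4572*g^3 - 9.0701*g^2 - 15.0046*g + 3.9601)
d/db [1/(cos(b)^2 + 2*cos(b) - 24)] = 2*(cos(b) + 1)*sin(b)/(cos(b)^2 + 2*cos(b) - 24)^2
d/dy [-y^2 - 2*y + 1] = -2*y - 2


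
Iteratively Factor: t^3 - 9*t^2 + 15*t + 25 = (t + 1)*(t^2 - 10*t + 25) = (t - 5)*(t + 1)*(t - 5)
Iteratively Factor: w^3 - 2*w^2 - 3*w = (w + 1)*(w^2 - 3*w) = w*(w + 1)*(w - 3)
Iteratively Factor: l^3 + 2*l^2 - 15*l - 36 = (l + 3)*(l^2 - l - 12) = (l - 4)*(l + 3)*(l + 3)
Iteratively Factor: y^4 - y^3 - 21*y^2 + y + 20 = (y - 1)*(y^3 - 21*y - 20) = (y - 1)*(y + 4)*(y^2 - 4*y - 5) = (y - 1)*(y + 1)*(y + 4)*(y - 5)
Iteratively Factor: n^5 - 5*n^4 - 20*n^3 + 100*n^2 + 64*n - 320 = (n - 5)*(n^4 - 20*n^2 + 64) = (n - 5)*(n - 2)*(n^3 + 2*n^2 - 16*n - 32) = (n - 5)*(n - 2)*(n + 4)*(n^2 - 2*n - 8) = (n - 5)*(n - 4)*(n - 2)*(n + 4)*(n + 2)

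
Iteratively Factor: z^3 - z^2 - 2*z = (z + 1)*(z^2 - 2*z) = z*(z + 1)*(z - 2)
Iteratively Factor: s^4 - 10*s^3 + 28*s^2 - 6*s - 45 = (s - 5)*(s^3 - 5*s^2 + 3*s + 9) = (s - 5)*(s + 1)*(s^2 - 6*s + 9) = (s - 5)*(s - 3)*(s + 1)*(s - 3)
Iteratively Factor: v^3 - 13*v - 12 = (v - 4)*(v^2 + 4*v + 3) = (v - 4)*(v + 3)*(v + 1)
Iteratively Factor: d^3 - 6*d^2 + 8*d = (d)*(d^2 - 6*d + 8) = d*(d - 4)*(d - 2)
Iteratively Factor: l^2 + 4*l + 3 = (l + 3)*(l + 1)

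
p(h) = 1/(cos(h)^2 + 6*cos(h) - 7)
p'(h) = (2*sin(h)*cos(h) + 6*sin(h))/(cos(h)^2 + 6*cos(h) - 7)^2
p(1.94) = -0.11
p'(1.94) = 0.06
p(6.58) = -2.87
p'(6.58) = 19.12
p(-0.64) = -0.65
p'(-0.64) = -1.90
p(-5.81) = -1.15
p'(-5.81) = 4.72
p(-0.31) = -2.64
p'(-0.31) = -16.78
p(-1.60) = -0.14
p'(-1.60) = -0.12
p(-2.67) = -0.09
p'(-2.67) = -0.01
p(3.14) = -0.08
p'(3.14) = 0.00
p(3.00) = -0.08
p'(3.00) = 0.00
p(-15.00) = -0.09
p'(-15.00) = -0.02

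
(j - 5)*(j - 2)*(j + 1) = j^3 - 6*j^2 + 3*j + 10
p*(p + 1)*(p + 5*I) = p^3 + p^2 + 5*I*p^2 + 5*I*p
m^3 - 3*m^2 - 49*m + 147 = (m - 7)*(m - 3)*(m + 7)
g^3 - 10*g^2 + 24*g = g*(g - 6)*(g - 4)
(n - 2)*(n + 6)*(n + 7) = n^3 + 11*n^2 + 16*n - 84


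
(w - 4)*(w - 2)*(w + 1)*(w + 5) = w^4 - 23*w^2 + 18*w + 40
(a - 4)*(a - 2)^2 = a^3 - 8*a^2 + 20*a - 16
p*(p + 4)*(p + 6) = p^3 + 10*p^2 + 24*p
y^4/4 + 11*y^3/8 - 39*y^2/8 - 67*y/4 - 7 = (y/4 + 1/2)*(y - 4)*(y + 1/2)*(y + 7)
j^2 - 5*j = j*(j - 5)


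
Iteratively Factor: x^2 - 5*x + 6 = (x - 3)*(x - 2)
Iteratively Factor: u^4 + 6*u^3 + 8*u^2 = (u)*(u^3 + 6*u^2 + 8*u) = u*(u + 4)*(u^2 + 2*u) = u^2*(u + 4)*(u + 2)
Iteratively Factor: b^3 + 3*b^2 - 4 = (b - 1)*(b^2 + 4*b + 4) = (b - 1)*(b + 2)*(b + 2)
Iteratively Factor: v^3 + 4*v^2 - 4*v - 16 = (v + 2)*(v^2 + 2*v - 8) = (v - 2)*(v + 2)*(v + 4)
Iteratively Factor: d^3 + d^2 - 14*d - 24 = (d + 3)*(d^2 - 2*d - 8) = (d - 4)*(d + 3)*(d + 2)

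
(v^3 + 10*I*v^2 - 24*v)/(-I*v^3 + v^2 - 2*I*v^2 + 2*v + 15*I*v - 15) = v*(I*v^2 - 10*v - 24*I)/(v^3 + v^2*(2 + I) + v*(-15 + 2*I) - 15*I)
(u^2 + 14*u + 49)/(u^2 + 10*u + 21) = (u + 7)/(u + 3)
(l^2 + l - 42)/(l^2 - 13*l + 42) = (l + 7)/(l - 7)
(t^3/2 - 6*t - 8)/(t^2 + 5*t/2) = (t^3 - 12*t - 16)/(t*(2*t + 5))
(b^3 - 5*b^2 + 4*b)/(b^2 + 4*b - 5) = b*(b - 4)/(b + 5)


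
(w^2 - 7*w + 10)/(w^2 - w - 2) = (w - 5)/(w + 1)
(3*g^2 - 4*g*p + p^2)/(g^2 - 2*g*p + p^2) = (-3*g + p)/(-g + p)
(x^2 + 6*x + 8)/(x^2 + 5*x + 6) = (x + 4)/(x + 3)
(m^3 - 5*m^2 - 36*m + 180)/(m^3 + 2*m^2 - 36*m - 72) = (m - 5)/(m + 2)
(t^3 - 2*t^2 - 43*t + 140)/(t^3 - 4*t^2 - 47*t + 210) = (t - 4)/(t - 6)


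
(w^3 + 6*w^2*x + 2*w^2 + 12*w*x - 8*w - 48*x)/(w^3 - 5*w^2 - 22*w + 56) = (w + 6*x)/(w - 7)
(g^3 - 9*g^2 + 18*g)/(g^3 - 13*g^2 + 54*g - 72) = g/(g - 4)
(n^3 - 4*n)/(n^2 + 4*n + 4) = n*(n - 2)/(n + 2)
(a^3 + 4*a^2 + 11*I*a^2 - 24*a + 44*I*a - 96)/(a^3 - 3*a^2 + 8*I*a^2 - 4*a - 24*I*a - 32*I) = (a^2 + a*(4 + 3*I) + 12*I)/(a^2 - 3*a - 4)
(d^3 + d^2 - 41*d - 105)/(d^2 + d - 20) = (d^2 - 4*d - 21)/(d - 4)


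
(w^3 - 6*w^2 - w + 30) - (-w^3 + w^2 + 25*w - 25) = 2*w^3 - 7*w^2 - 26*w + 55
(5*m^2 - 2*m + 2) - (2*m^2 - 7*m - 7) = 3*m^2 + 5*m + 9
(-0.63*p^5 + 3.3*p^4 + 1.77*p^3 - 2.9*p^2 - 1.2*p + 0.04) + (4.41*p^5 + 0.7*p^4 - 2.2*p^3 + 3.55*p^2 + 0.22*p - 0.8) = 3.78*p^5 + 4.0*p^4 - 0.43*p^3 + 0.65*p^2 - 0.98*p - 0.76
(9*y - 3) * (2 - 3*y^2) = -27*y^3 + 9*y^2 + 18*y - 6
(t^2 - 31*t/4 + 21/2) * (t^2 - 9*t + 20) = t^4 - 67*t^3/4 + 401*t^2/4 - 499*t/2 + 210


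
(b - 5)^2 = b^2 - 10*b + 25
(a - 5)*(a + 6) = a^2 + a - 30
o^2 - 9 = (o - 3)*(o + 3)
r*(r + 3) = r^2 + 3*r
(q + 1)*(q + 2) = q^2 + 3*q + 2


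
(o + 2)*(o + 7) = o^2 + 9*o + 14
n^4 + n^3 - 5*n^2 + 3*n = n*(n - 1)^2*(n + 3)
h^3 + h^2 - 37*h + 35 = (h - 5)*(h - 1)*(h + 7)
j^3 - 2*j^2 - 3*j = j*(j - 3)*(j + 1)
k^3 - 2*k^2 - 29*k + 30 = (k - 6)*(k - 1)*(k + 5)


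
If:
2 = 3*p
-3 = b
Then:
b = -3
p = 2/3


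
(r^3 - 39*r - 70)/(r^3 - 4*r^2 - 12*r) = (r^2 - 2*r - 35)/(r*(r - 6))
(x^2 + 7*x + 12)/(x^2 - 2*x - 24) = (x + 3)/(x - 6)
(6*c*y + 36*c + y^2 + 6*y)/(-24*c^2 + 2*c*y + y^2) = (y + 6)/(-4*c + y)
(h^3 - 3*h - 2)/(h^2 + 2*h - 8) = (h^2 + 2*h + 1)/(h + 4)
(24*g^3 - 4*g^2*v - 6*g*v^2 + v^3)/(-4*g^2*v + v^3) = (-6*g + v)/v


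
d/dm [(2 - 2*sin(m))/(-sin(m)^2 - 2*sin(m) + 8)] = 2*(2*sin(m) + cos(m)^2 - 7)*cos(m)/(sin(m)^2 + 2*sin(m) - 8)^2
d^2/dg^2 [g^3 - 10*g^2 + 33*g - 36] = 6*g - 20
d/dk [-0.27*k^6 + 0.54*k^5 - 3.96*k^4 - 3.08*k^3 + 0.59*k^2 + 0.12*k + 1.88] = -1.62*k^5 + 2.7*k^4 - 15.84*k^3 - 9.24*k^2 + 1.18*k + 0.12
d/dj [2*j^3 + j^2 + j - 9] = 6*j^2 + 2*j + 1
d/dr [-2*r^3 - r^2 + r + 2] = -6*r^2 - 2*r + 1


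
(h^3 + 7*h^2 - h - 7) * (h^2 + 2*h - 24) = h^5 + 9*h^4 - 11*h^3 - 177*h^2 + 10*h + 168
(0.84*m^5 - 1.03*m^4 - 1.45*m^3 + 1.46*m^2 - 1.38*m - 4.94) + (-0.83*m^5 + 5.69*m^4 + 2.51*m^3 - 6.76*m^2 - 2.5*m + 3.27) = 0.01*m^5 + 4.66*m^4 + 1.06*m^3 - 5.3*m^2 - 3.88*m - 1.67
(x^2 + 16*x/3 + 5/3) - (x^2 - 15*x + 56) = 61*x/3 - 163/3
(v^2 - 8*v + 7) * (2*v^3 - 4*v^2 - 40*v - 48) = 2*v^5 - 20*v^4 + 6*v^3 + 244*v^2 + 104*v - 336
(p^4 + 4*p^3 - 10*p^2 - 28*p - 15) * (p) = p^5 + 4*p^4 - 10*p^3 - 28*p^2 - 15*p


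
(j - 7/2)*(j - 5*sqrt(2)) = j^2 - 5*sqrt(2)*j - 7*j/2 + 35*sqrt(2)/2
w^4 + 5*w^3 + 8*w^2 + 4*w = w*(w + 1)*(w + 2)^2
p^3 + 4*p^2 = p^2*(p + 4)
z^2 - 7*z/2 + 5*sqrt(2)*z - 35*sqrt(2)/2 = (z - 7/2)*(z + 5*sqrt(2))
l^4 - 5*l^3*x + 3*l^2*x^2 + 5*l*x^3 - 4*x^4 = (l - 4*x)*(l - x)^2*(l + x)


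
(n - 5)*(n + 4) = n^2 - n - 20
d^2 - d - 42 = (d - 7)*(d + 6)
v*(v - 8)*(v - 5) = v^3 - 13*v^2 + 40*v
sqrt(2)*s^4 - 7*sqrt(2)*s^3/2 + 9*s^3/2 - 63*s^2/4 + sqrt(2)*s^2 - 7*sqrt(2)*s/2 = s*(s - 7/2)*(s + 2*sqrt(2))*(sqrt(2)*s + 1/2)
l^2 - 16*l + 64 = (l - 8)^2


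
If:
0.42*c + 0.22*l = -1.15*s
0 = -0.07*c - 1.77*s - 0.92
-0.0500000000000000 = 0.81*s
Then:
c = -11.58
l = 22.43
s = -0.06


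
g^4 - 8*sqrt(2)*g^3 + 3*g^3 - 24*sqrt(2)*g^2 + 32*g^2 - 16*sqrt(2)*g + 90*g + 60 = (g + 1)*(g + 2)*(g - 5*sqrt(2))*(g - 3*sqrt(2))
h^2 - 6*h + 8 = (h - 4)*(h - 2)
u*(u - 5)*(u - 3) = u^3 - 8*u^2 + 15*u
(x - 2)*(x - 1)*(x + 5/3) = x^3 - 4*x^2/3 - 3*x + 10/3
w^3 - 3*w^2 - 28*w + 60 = (w - 6)*(w - 2)*(w + 5)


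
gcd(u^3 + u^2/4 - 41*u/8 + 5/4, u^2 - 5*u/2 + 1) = u - 2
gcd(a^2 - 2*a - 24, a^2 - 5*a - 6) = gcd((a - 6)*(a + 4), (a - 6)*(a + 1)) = a - 6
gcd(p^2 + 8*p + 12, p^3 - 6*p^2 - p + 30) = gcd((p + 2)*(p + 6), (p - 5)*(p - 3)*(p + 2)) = p + 2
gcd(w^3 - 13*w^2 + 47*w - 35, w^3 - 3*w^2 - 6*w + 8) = w - 1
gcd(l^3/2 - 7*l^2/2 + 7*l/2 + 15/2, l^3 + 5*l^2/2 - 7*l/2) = 1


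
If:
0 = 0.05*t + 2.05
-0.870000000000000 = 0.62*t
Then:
No Solution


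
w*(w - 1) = w^2 - w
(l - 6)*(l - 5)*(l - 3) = l^3 - 14*l^2 + 63*l - 90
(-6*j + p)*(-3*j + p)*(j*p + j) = 18*j^3*p + 18*j^3 - 9*j^2*p^2 - 9*j^2*p + j*p^3 + j*p^2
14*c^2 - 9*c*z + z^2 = (-7*c + z)*(-2*c + z)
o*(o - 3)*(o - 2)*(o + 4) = o^4 - o^3 - 14*o^2 + 24*o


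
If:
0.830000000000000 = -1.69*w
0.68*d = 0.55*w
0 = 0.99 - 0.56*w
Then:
No Solution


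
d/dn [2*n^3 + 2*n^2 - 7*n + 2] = 6*n^2 + 4*n - 7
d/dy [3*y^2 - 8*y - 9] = 6*y - 8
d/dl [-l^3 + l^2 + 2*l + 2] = -3*l^2 + 2*l + 2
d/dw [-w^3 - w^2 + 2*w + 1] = -3*w^2 - 2*w + 2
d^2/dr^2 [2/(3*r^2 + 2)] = 12*(9*r^2 - 2)/(3*r^2 + 2)^3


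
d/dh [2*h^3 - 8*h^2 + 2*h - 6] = 6*h^2 - 16*h + 2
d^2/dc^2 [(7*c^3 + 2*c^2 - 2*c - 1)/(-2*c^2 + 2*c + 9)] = 2*(-154*c^3 - 474*c^2 - 1605*c - 176)/(8*c^6 - 24*c^5 - 84*c^4 + 208*c^3 + 378*c^2 - 486*c - 729)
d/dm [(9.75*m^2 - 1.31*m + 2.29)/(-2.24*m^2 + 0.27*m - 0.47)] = (-0.3019*m^2 + 1.0942*m - 0.00260000000000005)/(5.0176*m^4 - 1.2096*m^3 + 2.1785*m^2 - 0.2538*m + 0.2209)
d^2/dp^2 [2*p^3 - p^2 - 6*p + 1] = 12*p - 2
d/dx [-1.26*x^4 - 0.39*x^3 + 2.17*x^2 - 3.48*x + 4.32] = -5.04*x^3 - 1.17*x^2 + 4.34*x - 3.48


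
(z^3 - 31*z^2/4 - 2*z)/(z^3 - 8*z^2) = (z + 1/4)/z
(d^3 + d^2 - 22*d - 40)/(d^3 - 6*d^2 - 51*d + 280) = (d^2 + 6*d + 8)/(d^2 - d - 56)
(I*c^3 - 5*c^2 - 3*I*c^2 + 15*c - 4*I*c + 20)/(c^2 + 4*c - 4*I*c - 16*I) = (I*c^3 - c^2*(5 + 3*I) + c*(15 - 4*I) + 20)/(c^2 + 4*c*(1 - I) - 16*I)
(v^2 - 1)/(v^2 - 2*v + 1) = (v + 1)/(v - 1)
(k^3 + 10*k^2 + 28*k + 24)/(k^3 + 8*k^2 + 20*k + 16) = (k + 6)/(k + 4)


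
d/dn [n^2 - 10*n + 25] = 2*n - 10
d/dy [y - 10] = 1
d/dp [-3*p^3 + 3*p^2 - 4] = 3*p*(2 - 3*p)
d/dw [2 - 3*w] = -3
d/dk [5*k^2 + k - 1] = 10*k + 1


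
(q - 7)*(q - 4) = q^2 - 11*q + 28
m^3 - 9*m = m*(m - 3)*(m + 3)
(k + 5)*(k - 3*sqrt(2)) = k^2 - 3*sqrt(2)*k + 5*k - 15*sqrt(2)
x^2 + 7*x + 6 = (x + 1)*(x + 6)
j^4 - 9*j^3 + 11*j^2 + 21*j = j*(j - 7)*(j - 3)*(j + 1)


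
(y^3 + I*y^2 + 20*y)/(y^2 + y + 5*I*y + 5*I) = y*(y - 4*I)/(y + 1)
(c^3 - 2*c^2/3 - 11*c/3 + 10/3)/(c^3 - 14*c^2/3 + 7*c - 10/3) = (c + 2)/(c - 2)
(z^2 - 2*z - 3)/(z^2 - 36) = (z^2 - 2*z - 3)/(z^2 - 36)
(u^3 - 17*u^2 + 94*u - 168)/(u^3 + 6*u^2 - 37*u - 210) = (u^2 - 11*u + 28)/(u^2 + 12*u + 35)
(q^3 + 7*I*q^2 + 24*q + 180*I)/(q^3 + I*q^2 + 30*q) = (q + 6*I)/q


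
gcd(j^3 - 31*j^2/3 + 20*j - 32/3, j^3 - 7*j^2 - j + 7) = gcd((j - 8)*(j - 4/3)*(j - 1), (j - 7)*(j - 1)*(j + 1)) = j - 1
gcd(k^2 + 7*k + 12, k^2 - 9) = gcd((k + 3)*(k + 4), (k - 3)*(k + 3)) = k + 3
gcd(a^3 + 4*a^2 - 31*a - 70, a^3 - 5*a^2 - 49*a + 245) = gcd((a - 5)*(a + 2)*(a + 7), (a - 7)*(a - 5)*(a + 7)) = a^2 + 2*a - 35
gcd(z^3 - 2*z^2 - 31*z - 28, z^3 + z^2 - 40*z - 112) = z^2 - 3*z - 28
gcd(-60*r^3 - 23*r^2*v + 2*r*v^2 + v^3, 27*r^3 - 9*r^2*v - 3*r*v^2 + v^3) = 3*r + v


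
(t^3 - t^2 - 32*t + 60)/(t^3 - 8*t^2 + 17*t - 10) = (t + 6)/(t - 1)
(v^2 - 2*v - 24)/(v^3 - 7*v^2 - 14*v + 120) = 1/(v - 5)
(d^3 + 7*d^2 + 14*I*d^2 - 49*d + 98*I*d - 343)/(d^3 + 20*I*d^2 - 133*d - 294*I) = (d + 7)/(d + 6*I)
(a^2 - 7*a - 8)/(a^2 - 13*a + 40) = (a + 1)/(a - 5)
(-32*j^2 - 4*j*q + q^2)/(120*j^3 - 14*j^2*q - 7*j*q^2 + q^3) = (-8*j + q)/(30*j^2 - 11*j*q + q^2)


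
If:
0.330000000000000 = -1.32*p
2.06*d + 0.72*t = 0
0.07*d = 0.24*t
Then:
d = 0.00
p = -0.25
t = 0.00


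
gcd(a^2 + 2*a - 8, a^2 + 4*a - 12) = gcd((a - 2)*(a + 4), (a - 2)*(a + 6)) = a - 2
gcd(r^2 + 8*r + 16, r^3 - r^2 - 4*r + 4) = 1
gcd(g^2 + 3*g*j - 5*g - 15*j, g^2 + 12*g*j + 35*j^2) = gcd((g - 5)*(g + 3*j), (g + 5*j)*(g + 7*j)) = 1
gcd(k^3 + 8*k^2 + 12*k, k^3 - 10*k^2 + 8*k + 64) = k + 2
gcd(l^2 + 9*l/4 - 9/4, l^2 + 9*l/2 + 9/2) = l + 3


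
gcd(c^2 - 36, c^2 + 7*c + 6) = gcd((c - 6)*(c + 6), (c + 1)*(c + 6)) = c + 6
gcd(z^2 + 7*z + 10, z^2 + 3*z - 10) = z + 5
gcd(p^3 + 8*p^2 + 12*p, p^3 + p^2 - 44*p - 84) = p^2 + 8*p + 12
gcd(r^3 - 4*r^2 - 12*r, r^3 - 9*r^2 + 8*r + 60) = r^2 - 4*r - 12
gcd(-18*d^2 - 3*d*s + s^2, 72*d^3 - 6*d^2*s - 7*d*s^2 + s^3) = -18*d^2 - 3*d*s + s^2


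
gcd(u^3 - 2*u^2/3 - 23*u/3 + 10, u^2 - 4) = u - 2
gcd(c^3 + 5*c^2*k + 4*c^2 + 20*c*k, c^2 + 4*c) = c^2 + 4*c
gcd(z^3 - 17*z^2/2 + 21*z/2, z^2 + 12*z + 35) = 1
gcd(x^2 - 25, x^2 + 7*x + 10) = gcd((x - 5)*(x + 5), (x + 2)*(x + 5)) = x + 5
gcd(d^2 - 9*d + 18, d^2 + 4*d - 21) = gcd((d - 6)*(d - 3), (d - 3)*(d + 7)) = d - 3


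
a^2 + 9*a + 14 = (a + 2)*(a + 7)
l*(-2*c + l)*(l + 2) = -2*c*l^2 - 4*c*l + l^3 + 2*l^2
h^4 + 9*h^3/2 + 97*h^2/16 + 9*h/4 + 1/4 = (h + 1/4)^2*(h + 2)^2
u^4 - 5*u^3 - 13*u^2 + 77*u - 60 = (u - 5)*(u - 3)*(u - 1)*(u + 4)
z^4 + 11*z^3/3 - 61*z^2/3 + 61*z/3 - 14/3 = (z - 2)*(z - 1)*(z - 1/3)*(z + 7)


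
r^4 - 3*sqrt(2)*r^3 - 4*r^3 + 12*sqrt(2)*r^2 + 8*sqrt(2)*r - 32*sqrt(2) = (r - 4)*(r - 2*sqrt(2))^2*(r + sqrt(2))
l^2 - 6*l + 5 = (l - 5)*(l - 1)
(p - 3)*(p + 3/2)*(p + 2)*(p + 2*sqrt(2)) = p^4 + p^3/2 + 2*sqrt(2)*p^3 - 15*p^2/2 + sqrt(2)*p^2 - 15*sqrt(2)*p - 9*p - 18*sqrt(2)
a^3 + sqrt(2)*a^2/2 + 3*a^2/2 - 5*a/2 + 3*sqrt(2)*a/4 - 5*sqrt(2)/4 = (a - 1)*(a + 5/2)*(a + sqrt(2)/2)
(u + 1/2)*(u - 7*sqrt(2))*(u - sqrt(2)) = u^3 - 8*sqrt(2)*u^2 + u^2/2 - 4*sqrt(2)*u + 14*u + 7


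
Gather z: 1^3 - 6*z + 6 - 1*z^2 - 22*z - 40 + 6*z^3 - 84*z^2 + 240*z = 6*z^3 - 85*z^2 + 212*z - 33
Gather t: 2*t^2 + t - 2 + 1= 2*t^2 + t - 1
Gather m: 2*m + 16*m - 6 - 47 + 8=18*m - 45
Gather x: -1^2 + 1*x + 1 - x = 0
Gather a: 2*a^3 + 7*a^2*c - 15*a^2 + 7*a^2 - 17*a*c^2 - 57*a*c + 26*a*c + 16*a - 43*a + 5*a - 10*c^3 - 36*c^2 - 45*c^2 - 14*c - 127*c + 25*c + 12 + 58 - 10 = 2*a^3 + a^2*(7*c - 8) + a*(-17*c^2 - 31*c - 22) - 10*c^3 - 81*c^2 - 116*c + 60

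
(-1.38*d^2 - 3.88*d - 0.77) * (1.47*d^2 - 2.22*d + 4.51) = -2.0286*d^4 - 2.64*d^3 + 1.2579*d^2 - 15.7894*d - 3.4727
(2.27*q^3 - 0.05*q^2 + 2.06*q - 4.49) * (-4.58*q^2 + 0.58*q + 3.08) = -10.3966*q^5 + 1.5456*q^4 - 2.4722*q^3 + 21.605*q^2 + 3.7406*q - 13.8292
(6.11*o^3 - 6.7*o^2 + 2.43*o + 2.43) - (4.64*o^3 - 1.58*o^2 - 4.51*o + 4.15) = 1.47*o^3 - 5.12*o^2 + 6.94*o - 1.72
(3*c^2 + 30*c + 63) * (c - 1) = 3*c^3 + 27*c^2 + 33*c - 63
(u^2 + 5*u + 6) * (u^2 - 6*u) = u^4 - u^3 - 24*u^2 - 36*u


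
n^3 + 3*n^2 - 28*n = n*(n - 4)*(n + 7)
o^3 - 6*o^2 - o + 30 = (o - 5)*(o - 3)*(o + 2)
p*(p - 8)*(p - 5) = p^3 - 13*p^2 + 40*p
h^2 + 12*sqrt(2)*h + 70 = (h + 5*sqrt(2))*(h + 7*sqrt(2))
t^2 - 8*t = t*(t - 8)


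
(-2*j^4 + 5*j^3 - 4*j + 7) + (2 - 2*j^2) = -2*j^4 + 5*j^3 - 2*j^2 - 4*j + 9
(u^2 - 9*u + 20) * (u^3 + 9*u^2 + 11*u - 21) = u^5 - 50*u^3 + 60*u^2 + 409*u - 420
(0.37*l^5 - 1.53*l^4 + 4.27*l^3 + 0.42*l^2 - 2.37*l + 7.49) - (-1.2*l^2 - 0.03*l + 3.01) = 0.37*l^5 - 1.53*l^4 + 4.27*l^3 + 1.62*l^2 - 2.34*l + 4.48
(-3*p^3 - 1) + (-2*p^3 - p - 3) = -5*p^3 - p - 4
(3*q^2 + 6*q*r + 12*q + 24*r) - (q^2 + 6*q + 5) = 2*q^2 + 6*q*r + 6*q + 24*r - 5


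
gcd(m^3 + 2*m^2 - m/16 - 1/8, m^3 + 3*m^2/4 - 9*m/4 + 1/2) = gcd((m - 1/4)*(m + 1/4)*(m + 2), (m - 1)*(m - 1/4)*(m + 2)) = m^2 + 7*m/4 - 1/2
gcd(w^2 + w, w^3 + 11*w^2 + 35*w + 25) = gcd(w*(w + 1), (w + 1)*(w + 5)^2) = w + 1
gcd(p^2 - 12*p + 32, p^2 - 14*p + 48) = p - 8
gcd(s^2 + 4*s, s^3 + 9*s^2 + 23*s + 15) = 1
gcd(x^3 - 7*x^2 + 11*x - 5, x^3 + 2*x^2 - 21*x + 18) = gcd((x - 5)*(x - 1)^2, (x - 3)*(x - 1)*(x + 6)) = x - 1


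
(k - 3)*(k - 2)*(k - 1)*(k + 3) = k^4 - 3*k^3 - 7*k^2 + 27*k - 18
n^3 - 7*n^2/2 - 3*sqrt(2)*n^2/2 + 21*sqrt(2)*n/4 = n*(n - 7/2)*(n - 3*sqrt(2)/2)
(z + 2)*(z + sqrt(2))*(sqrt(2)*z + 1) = sqrt(2)*z^3 + 2*sqrt(2)*z^2 + 3*z^2 + sqrt(2)*z + 6*z + 2*sqrt(2)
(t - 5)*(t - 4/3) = t^2 - 19*t/3 + 20/3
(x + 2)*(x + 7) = x^2 + 9*x + 14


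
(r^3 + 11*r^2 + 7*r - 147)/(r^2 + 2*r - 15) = (r^2 + 14*r + 49)/(r + 5)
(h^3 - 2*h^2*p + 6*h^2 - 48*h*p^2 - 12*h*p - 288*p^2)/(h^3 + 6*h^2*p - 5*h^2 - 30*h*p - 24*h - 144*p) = (h^2 - 8*h*p + 6*h - 48*p)/(h^2 - 5*h - 24)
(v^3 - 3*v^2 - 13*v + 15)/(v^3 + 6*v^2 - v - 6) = (v^2 - 2*v - 15)/(v^2 + 7*v + 6)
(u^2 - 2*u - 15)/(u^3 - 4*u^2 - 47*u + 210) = (u + 3)/(u^2 + u - 42)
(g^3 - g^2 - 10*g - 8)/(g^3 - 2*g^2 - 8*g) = (g + 1)/g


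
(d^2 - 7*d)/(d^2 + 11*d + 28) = d*(d - 7)/(d^2 + 11*d + 28)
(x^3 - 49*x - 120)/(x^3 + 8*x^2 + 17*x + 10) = (x^2 - 5*x - 24)/(x^2 + 3*x + 2)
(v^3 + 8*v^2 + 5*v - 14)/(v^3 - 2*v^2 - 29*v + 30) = (v^2 + 9*v + 14)/(v^2 - v - 30)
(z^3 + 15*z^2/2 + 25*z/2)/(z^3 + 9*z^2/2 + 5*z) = (z + 5)/(z + 2)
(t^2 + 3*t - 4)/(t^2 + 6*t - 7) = (t + 4)/(t + 7)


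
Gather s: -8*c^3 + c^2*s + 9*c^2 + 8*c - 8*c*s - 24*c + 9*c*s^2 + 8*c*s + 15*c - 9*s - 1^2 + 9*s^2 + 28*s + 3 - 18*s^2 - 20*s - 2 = -8*c^3 + 9*c^2 - c + s^2*(9*c - 9) + s*(c^2 - 1)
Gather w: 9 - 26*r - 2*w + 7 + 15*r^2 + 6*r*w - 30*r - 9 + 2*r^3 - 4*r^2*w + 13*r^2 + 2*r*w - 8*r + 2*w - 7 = 2*r^3 + 28*r^2 - 64*r + w*(-4*r^2 + 8*r)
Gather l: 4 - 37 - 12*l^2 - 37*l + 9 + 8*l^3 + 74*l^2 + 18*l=8*l^3 + 62*l^2 - 19*l - 24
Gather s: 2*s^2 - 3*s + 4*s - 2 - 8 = 2*s^2 + s - 10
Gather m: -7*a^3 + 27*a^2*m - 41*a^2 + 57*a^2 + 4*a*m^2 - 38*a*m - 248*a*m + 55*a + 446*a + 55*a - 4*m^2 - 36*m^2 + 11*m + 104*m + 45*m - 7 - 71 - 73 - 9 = -7*a^3 + 16*a^2 + 556*a + m^2*(4*a - 40) + m*(27*a^2 - 286*a + 160) - 160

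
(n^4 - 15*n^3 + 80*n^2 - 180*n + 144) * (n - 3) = n^5 - 18*n^4 + 125*n^3 - 420*n^2 + 684*n - 432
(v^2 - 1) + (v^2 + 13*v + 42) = 2*v^2 + 13*v + 41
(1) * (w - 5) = w - 5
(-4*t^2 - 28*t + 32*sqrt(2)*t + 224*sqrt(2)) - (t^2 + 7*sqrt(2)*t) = -5*t^2 - 28*t + 25*sqrt(2)*t + 224*sqrt(2)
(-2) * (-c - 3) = 2*c + 6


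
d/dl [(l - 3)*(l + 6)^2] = 3*l*(l + 6)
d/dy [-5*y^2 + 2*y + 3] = 2 - 10*y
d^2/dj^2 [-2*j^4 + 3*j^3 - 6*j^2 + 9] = -24*j^2 + 18*j - 12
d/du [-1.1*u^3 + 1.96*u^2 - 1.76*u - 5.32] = -3.3*u^2 + 3.92*u - 1.76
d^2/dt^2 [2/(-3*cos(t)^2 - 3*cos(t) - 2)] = 6*(12*sin(t)^4 - sin(t)^2 - 53*cos(t)/4 + 9*cos(3*t)/4 - 13)/(-3*sin(t)^2 + 3*cos(t) + 5)^3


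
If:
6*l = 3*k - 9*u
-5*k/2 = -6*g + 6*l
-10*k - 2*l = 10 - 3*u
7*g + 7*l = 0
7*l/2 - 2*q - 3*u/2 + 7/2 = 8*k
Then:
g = -25/98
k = -60/49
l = 25/98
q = 2951/392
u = -85/147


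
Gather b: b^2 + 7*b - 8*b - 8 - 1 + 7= b^2 - b - 2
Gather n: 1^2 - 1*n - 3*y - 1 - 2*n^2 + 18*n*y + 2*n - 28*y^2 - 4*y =-2*n^2 + n*(18*y + 1) - 28*y^2 - 7*y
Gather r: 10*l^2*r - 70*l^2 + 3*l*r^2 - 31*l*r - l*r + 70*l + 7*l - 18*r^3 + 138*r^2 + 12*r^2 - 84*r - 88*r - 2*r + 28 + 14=-70*l^2 + 77*l - 18*r^3 + r^2*(3*l + 150) + r*(10*l^2 - 32*l - 174) + 42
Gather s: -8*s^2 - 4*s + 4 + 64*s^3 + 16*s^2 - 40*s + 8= 64*s^3 + 8*s^2 - 44*s + 12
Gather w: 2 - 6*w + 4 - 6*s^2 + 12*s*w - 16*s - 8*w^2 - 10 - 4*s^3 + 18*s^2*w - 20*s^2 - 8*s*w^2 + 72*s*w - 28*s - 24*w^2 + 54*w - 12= -4*s^3 - 26*s^2 - 44*s + w^2*(-8*s - 32) + w*(18*s^2 + 84*s + 48) - 16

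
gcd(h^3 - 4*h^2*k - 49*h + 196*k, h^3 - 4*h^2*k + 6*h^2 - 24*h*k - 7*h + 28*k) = h^2 - 4*h*k + 7*h - 28*k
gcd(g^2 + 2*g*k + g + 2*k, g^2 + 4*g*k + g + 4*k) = g + 1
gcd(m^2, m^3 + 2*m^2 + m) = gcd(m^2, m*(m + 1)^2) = m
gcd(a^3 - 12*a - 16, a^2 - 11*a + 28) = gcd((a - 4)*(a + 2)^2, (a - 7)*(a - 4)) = a - 4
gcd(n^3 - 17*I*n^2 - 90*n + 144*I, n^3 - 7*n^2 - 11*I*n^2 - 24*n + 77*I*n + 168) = n^2 - 11*I*n - 24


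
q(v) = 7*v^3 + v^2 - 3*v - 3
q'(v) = 21*v^2 + 2*v - 3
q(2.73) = 138.69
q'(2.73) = 158.97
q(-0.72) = -2.93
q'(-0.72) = 6.45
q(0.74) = -1.84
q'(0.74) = 9.98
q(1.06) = 3.28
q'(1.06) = 22.72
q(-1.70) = -29.40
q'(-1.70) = 54.29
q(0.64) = -2.68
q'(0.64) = 6.88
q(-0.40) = -2.09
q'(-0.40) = -0.44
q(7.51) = 2995.82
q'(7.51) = 1196.42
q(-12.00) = -11919.00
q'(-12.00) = 2997.00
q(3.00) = 186.00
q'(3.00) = 192.00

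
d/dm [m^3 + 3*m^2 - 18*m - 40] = 3*m^2 + 6*m - 18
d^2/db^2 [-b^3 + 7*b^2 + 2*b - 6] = 14 - 6*b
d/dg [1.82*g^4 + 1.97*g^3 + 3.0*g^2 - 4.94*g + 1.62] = 7.28*g^3 + 5.91*g^2 + 6.0*g - 4.94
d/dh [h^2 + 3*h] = 2*h + 3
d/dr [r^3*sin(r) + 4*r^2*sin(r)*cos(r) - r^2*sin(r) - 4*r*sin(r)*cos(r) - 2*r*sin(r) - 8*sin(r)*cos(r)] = r^3*cos(r) + 3*r^2*sin(r) - r^2*cos(r) + 4*r^2*cos(2*r) - 2*sqrt(2)*r*sin(r + pi/4) - 4*sqrt(2)*r*cos(2*r + pi/4) - 2*sin(r) - 2*sin(2*r) - 8*cos(2*r)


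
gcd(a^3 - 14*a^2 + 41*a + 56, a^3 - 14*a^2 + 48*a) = a - 8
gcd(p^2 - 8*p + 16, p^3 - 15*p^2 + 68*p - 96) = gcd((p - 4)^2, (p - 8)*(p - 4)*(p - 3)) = p - 4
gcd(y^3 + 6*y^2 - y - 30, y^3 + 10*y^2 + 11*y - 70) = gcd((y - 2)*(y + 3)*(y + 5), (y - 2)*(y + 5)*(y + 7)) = y^2 + 3*y - 10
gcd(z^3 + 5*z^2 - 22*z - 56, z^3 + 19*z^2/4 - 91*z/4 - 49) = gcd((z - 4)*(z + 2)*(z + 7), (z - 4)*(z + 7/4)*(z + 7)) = z^2 + 3*z - 28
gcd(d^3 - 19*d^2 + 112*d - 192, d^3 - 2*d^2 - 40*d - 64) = d - 8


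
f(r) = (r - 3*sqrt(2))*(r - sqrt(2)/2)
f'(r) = 2*r - 7*sqrt(2)/2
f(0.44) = 1.02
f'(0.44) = -4.07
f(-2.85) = 25.23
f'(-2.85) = -10.65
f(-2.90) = 25.76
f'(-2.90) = -10.75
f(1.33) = -1.81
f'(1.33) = -2.29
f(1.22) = -1.55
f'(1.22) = -2.51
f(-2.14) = 18.17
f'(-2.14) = -9.23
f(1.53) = -2.23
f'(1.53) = -1.89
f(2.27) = -3.08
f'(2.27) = -0.41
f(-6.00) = 68.70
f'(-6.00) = -16.95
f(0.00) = 3.00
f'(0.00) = -4.95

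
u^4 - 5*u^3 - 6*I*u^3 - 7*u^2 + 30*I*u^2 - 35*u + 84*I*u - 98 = (u - 7)*(u + 2)*(u - 7*I)*(u + I)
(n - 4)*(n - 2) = n^2 - 6*n + 8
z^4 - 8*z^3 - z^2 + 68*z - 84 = (z - 7)*(z - 2)^2*(z + 3)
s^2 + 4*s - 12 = (s - 2)*(s + 6)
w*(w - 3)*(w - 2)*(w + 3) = w^4 - 2*w^3 - 9*w^2 + 18*w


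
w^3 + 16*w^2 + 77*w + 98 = (w + 2)*(w + 7)^2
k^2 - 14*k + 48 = (k - 8)*(k - 6)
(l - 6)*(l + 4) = l^2 - 2*l - 24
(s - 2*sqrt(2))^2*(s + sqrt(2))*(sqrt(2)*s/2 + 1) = sqrt(2)*s^4/2 - 2*s^3 - 3*sqrt(2)*s^2 + 8*s + 8*sqrt(2)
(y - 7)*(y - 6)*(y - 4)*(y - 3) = y^4 - 20*y^3 + 145*y^2 - 450*y + 504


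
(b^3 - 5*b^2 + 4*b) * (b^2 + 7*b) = b^5 + 2*b^4 - 31*b^3 + 28*b^2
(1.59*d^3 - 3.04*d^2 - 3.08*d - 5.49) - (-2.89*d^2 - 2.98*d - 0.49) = 1.59*d^3 - 0.15*d^2 - 0.1*d - 5.0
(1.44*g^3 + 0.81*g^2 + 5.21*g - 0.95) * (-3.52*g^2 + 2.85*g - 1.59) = -5.0688*g^5 + 1.2528*g^4 - 18.3203*g^3 + 16.9046*g^2 - 10.9914*g + 1.5105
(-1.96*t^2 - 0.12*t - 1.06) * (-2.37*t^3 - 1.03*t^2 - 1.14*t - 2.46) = 4.6452*t^5 + 2.3032*t^4 + 4.8702*t^3 + 6.0502*t^2 + 1.5036*t + 2.6076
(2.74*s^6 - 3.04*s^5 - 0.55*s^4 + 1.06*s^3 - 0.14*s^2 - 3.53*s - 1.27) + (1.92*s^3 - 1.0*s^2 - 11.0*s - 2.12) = 2.74*s^6 - 3.04*s^5 - 0.55*s^4 + 2.98*s^3 - 1.14*s^2 - 14.53*s - 3.39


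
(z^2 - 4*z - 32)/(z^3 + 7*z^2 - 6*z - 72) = (z - 8)/(z^2 + 3*z - 18)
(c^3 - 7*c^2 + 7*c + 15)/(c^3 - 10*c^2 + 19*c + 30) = (c - 3)/(c - 6)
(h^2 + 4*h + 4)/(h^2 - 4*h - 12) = (h + 2)/(h - 6)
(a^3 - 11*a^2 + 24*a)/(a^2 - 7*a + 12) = a*(a - 8)/(a - 4)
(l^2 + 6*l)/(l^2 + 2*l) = (l + 6)/(l + 2)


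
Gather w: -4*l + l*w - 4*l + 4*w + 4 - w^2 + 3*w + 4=-8*l - w^2 + w*(l + 7) + 8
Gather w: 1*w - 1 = w - 1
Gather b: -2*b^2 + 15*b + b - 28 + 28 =-2*b^2 + 16*b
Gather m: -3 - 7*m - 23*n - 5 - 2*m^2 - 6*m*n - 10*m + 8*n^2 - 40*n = -2*m^2 + m*(-6*n - 17) + 8*n^2 - 63*n - 8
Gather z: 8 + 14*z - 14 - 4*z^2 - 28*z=-4*z^2 - 14*z - 6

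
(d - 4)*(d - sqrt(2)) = d^2 - 4*d - sqrt(2)*d + 4*sqrt(2)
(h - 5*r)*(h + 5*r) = h^2 - 25*r^2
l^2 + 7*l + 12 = (l + 3)*(l + 4)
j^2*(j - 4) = j^3 - 4*j^2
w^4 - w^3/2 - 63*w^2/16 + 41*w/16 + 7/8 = (w - 7/4)*(w - 1)*(w + 1/4)*(w + 2)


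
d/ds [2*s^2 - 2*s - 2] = 4*s - 2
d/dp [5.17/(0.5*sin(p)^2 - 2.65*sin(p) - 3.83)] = (13.7005 - 5.17*sin(p))*cos(p)/(-0.5*sin(p)^2 + 2.65*sin(p) + 3.83)^2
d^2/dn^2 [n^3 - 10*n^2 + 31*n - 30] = 6*n - 20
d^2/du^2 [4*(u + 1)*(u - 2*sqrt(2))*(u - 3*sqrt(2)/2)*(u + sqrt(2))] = 48*u^2 - 60*sqrt(2)*u + 24*u - 20*sqrt(2) - 8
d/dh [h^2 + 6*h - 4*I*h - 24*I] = 2*h + 6 - 4*I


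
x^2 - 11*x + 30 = (x - 6)*(x - 5)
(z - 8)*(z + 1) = z^2 - 7*z - 8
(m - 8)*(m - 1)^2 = m^3 - 10*m^2 + 17*m - 8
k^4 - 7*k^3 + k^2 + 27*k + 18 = (k - 6)*(k - 3)*(k + 1)^2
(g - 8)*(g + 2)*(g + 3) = g^3 - 3*g^2 - 34*g - 48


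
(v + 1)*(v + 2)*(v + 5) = v^3 + 8*v^2 + 17*v + 10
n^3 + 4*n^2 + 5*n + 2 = (n + 1)^2*(n + 2)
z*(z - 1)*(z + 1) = z^3 - z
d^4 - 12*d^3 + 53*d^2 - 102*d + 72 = (d - 4)*(d - 3)^2*(d - 2)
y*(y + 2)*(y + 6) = y^3 + 8*y^2 + 12*y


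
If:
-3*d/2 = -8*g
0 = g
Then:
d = 0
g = 0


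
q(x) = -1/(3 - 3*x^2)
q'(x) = -6*x/(3 - 3*x^2)^2 = -2*x/(3*(x^2 - 1)^2)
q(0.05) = -0.33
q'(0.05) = -0.03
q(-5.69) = 0.01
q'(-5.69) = 0.00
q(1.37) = 0.38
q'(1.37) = -1.19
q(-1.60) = 0.21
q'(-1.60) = 0.44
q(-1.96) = 0.12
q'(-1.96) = 0.16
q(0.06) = -0.33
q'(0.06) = -0.04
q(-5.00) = 0.01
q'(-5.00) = 0.01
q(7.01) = 0.01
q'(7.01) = -0.00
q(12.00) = 0.00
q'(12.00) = 0.00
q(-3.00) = 0.04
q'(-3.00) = 0.03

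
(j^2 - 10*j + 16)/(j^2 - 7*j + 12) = (j^2 - 10*j + 16)/(j^2 - 7*j + 12)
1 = 1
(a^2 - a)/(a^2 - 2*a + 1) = a/(a - 1)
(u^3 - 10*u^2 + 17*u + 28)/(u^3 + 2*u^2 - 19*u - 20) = (u - 7)/(u + 5)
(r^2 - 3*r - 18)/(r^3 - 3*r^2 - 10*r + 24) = (r - 6)/(r^2 - 6*r + 8)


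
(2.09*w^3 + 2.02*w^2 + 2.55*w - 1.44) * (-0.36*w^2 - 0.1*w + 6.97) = -0.7524*w^5 - 0.9362*w^4 + 13.4473*w^3 + 14.3428*w^2 + 17.9175*w - 10.0368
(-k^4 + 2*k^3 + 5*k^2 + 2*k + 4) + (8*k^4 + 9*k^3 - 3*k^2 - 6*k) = 7*k^4 + 11*k^3 + 2*k^2 - 4*k + 4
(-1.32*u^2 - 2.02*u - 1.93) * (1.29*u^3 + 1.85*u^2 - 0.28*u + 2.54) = -1.7028*u^5 - 5.0478*u^4 - 5.8571*u^3 - 6.3577*u^2 - 4.5904*u - 4.9022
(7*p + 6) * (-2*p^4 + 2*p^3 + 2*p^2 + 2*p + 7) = -14*p^5 + 2*p^4 + 26*p^3 + 26*p^2 + 61*p + 42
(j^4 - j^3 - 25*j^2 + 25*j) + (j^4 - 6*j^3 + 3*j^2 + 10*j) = 2*j^4 - 7*j^3 - 22*j^2 + 35*j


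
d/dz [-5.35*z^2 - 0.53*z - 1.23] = -10.7*z - 0.53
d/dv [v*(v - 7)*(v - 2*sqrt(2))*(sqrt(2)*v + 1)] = 4*sqrt(2)*v^3 - 21*sqrt(2)*v^2 - 9*v^2 - 4*sqrt(2)*v + 42*v + 14*sqrt(2)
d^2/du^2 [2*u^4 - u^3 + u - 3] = 6*u*(4*u - 1)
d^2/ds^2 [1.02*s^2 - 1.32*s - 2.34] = 2.04000000000000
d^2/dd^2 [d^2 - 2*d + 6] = 2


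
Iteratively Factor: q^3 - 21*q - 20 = (q - 5)*(q^2 + 5*q + 4) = (q - 5)*(q + 4)*(q + 1)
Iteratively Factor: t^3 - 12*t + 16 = (t + 4)*(t^2 - 4*t + 4) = (t - 2)*(t + 4)*(t - 2)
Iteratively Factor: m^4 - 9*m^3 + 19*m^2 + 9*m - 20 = (m - 1)*(m^3 - 8*m^2 + 11*m + 20) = (m - 1)*(m + 1)*(m^2 - 9*m + 20) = (m - 5)*(m - 1)*(m + 1)*(m - 4)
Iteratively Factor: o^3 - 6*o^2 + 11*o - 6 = (o - 2)*(o^2 - 4*o + 3) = (o - 3)*(o - 2)*(o - 1)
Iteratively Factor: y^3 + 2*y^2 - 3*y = (y)*(y^2 + 2*y - 3) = y*(y + 3)*(y - 1)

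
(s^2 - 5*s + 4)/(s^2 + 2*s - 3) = (s - 4)/(s + 3)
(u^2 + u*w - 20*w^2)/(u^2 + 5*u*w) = (u - 4*w)/u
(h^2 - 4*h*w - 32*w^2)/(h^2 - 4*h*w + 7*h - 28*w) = (h^2 - 4*h*w - 32*w^2)/(h^2 - 4*h*w + 7*h - 28*w)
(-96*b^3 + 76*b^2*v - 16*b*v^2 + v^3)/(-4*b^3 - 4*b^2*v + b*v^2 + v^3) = (48*b^2 - 14*b*v + v^2)/(2*b^2 + 3*b*v + v^2)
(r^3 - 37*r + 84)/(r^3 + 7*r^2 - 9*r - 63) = (r - 4)/(r + 3)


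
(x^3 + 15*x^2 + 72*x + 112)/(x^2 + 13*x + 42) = (x^2 + 8*x + 16)/(x + 6)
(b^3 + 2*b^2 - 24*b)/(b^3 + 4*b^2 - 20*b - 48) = b/(b + 2)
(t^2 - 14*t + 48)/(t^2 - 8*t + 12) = (t - 8)/(t - 2)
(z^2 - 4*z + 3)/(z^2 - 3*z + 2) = (z - 3)/(z - 2)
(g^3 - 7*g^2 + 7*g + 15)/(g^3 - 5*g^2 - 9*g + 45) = (g + 1)/(g + 3)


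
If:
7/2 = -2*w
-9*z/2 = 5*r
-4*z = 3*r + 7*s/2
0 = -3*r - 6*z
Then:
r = 0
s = 0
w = -7/4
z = 0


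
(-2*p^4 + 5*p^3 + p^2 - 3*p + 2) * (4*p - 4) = -8*p^5 + 28*p^4 - 16*p^3 - 16*p^2 + 20*p - 8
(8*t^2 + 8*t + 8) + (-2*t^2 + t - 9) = 6*t^2 + 9*t - 1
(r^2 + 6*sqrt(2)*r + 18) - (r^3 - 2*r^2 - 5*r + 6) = -r^3 + 3*r^2 + 5*r + 6*sqrt(2)*r + 12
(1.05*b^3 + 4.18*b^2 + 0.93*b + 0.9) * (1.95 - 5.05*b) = -5.3025*b^4 - 19.0615*b^3 + 3.4545*b^2 - 2.7315*b + 1.755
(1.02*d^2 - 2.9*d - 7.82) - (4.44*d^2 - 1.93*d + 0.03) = -3.42*d^2 - 0.97*d - 7.85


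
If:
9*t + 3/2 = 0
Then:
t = -1/6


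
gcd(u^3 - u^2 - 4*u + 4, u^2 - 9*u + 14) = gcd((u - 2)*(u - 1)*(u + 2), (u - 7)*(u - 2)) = u - 2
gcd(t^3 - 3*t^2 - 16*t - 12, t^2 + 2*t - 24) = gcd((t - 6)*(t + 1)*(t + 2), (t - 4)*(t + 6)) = 1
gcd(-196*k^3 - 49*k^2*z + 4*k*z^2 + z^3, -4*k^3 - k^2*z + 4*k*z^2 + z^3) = 4*k + z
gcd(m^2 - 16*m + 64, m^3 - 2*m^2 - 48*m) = m - 8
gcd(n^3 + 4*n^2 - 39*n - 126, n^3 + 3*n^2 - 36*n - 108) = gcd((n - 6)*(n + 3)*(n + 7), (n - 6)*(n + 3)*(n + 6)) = n^2 - 3*n - 18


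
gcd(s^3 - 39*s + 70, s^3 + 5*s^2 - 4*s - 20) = s - 2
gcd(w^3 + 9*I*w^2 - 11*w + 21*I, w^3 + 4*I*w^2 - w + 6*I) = w^2 + 2*I*w + 3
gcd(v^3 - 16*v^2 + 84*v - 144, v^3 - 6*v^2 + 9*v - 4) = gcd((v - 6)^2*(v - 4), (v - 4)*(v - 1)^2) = v - 4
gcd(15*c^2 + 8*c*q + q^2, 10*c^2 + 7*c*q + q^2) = 5*c + q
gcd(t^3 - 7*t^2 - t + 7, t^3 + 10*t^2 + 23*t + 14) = t + 1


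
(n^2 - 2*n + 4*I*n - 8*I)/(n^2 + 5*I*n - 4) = (n - 2)/(n + I)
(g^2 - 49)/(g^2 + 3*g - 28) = (g - 7)/(g - 4)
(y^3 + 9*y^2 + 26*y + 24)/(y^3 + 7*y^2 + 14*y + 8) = (y + 3)/(y + 1)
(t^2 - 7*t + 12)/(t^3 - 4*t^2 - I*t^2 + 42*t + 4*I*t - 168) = (t - 3)/(t^2 - I*t + 42)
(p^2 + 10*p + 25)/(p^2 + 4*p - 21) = (p^2 + 10*p + 25)/(p^2 + 4*p - 21)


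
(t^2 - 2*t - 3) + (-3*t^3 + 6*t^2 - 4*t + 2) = -3*t^3 + 7*t^2 - 6*t - 1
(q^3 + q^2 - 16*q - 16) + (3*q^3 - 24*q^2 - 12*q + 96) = 4*q^3 - 23*q^2 - 28*q + 80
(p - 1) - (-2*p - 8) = 3*p + 7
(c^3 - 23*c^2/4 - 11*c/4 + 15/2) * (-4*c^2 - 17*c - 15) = -4*c^5 + 6*c^4 + 375*c^3/4 + 103*c^2 - 345*c/4 - 225/2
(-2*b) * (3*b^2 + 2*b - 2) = -6*b^3 - 4*b^2 + 4*b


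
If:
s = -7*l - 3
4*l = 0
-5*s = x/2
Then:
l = 0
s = -3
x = 30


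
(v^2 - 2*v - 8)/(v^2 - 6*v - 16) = (v - 4)/(v - 8)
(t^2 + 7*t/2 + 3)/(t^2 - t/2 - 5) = (2*t + 3)/(2*t - 5)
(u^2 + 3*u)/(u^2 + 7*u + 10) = u*(u + 3)/(u^2 + 7*u + 10)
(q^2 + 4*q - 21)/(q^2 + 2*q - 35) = (q - 3)/(q - 5)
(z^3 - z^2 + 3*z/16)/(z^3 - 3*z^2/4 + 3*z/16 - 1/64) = 4*z*(4*z - 3)/(16*z^2 - 8*z + 1)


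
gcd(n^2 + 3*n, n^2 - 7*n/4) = n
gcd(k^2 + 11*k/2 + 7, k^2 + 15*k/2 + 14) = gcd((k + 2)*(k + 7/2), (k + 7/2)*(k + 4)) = k + 7/2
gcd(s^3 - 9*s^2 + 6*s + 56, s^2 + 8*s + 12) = s + 2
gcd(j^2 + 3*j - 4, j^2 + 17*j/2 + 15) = 1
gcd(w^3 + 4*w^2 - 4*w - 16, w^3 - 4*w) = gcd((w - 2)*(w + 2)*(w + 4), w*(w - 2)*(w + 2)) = w^2 - 4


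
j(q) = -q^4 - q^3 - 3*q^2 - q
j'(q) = -4*q^3 - 3*q^2 - 6*q - 1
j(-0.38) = -0.02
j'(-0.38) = 1.07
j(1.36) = -12.85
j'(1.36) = -24.77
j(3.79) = -307.65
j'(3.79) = -284.59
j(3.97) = -362.23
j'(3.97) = -322.39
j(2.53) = -78.90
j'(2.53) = -100.16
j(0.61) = -2.09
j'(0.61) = -6.68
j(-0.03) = 0.03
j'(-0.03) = -0.82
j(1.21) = -9.52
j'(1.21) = -19.74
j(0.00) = 0.00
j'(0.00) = -1.00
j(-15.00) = -47910.00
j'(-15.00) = 12914.00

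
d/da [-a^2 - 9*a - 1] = -2*a - 9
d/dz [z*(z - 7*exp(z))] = -z*(7*exp(z) - 1) + z - 7*exp(z)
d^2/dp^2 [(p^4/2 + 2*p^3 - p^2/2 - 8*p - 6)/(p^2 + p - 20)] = (p^6 + 3*p^5 - 57*p^4 - 91*p^3 + 2064*p^2 + 3804*p - 972)/(p^6 + 3*p^5 - 57*p^4 - 119*p^3 + 1140*p^2 + 1200*p - 8000)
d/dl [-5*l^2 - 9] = -10*l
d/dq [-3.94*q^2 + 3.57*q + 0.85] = 3.57 - 7.88*q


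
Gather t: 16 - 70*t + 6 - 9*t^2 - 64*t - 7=-9*t^2 - 134*t + 15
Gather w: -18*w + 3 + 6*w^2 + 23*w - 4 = 6*w^2 + 5*w - 1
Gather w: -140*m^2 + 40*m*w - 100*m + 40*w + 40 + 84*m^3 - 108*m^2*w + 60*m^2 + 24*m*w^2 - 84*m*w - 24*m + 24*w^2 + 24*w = 84*m^3 - 80*m^2 - 124*m + w^2*(24*m + 24) + w*(-108*m^2 - 44*m + 64) + 40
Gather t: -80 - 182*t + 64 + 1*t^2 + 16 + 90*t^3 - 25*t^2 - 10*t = 90*t^3 - 24*t^2 - 192*t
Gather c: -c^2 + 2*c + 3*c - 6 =-c^2 + 5*c - 6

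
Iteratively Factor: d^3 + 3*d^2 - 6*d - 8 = (d + 1)*(d^2 + 2*d - 8) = (d - 2)*(d + 1)*(d + 4)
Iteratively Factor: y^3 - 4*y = (y - 2)*(y^2 + 2*y) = (y - 2)*(y + 2)*(y)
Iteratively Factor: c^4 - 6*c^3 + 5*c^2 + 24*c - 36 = (c + 2)*(c^3 - 8*c^2 + 21*c - 18) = (c - 3)*(c + 2)*(c^2 - 5*c + 6) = (c - 3)*(c - 2)*(c + 2)*(c - 3)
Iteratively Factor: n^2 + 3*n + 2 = (n + 1)*(n + 2)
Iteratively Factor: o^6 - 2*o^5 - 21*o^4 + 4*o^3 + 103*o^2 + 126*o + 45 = (o - 3)*(o^5 + o^4 - 18*o^3 - 50*o^2 - 47*o - 15) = (o - 3)*(o + 3)*(o^4 - 2*o^3 - 12*o^2 - 14*o - 5) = (o - 3)*(o + 1)*(o + 3)*(o^3 - 3*o^2 - 9*o - 5) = (o - 3)*(o + 1)^2*(o + 3)*(o^2 - 4*o - 5) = (o - 5)*(o - 3)*(o + 1)^2*(o + 3)*(o + 1)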